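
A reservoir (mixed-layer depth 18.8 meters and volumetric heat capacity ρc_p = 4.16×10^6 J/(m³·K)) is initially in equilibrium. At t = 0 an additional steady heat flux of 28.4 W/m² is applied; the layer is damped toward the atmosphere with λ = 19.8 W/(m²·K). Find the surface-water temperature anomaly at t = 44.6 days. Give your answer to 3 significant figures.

Areal heat capacity C = ρc_p × D = 4.16×10^6 × 18.8 = 7.82×10^7 J/(m^2 K).
τ = C / λ = 7.82×10^7 / 19.8 = 3.95×10^6 s.
Equilibrium anomaly ΔT_eq = F / λ = 28.4 / 19.8 = 1.43 K.
t = 44.6 days = 3.85×10^6 s, so t/τ = 0.976.
ΔT(t) = ΔT_eq (1 − e^(−t/τ)) = 1.43 × (1 − e^−0.976) = 0.894 K.

0.894 K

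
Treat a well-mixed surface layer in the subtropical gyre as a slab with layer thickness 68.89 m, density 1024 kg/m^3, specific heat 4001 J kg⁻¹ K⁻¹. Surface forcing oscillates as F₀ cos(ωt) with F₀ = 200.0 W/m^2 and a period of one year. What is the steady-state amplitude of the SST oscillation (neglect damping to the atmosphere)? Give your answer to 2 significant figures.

3.6 K

Areal heat capacity C = ρ c_p D = 1024 × 4001 × 68.89 = 2.82×10^8 J m⁻² K⁻¹.
Angular frequency ω = 2π / T = 2π / 3.15×10^7 s = 1.99×10^-7 s⁻¹.
Cω = 2.82×10^8 × 1.99×10^-7 = 56.2 W/(m²·K).
Amplitude A = F₀ / (Cω) = 200.0 / 56.2 = 3.56 K.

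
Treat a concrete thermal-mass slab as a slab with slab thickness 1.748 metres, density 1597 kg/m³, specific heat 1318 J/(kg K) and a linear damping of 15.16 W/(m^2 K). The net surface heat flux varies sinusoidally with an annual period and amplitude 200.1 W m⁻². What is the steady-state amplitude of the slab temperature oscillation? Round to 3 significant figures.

13.2 K

Areal heat capacity C = ρ c_p D = 1597 × 1318 × 1.748 = 3.68×10^6 J/(m^2 K).
Angular frequency ω = 2π / T = 2π / 3.15×10^7 s = 1.99×10^-7 s⁻¹.
√((Cω)² + λ²) = √((0.733)² + 15.16²) = 15.2 W/(m²·K).
Amplitude A = F₀ / √((Cω)²+λ²) = 200.1 / 15.2 = 13.2 K.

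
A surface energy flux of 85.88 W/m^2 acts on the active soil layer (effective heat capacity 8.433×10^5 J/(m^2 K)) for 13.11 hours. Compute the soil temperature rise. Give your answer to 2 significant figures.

4.8 K

Areal heat capacity C = 8.433×10^5 J/(m^2 K) (given).
Net heat input Q = F Δt = 85.88 × (13.11 hours × 3600 s/hour) = 4.05×10^6 J/m².
ΔT = Q / C = 4.05×10^6 / 8.43×10^5 = 4.81 K.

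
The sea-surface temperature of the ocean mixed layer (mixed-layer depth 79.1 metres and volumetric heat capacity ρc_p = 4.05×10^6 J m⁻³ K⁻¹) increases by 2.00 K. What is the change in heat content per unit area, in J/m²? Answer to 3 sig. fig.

Areal heat capacity C = ρc_p × D = 4.05×10^6 × 79.1 = 3.20×10^8 J/(m^2 K).
ΔQ = C ΔT = 3.20×10^8 × 2.00 = 6.41×10^8 J/m².

6.41×10^8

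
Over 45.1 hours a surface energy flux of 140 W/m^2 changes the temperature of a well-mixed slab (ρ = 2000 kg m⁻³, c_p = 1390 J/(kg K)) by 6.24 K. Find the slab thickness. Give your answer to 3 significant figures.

Heat input Q = F Δt = 140 × 1.62×10^5 s = 2.27×10^7 J/m².
Required areal heat capacity C = Q / ΔT = 3.64×10^6 J/(m²·K).
Depth D = C / (ρ c_p) = 3.64×10^6 / (2000 × 1390) = 1.31 m.

1.31 m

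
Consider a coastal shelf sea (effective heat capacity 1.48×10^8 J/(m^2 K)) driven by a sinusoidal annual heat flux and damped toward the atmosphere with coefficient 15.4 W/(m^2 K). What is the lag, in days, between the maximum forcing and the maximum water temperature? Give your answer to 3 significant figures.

Areal heat capacity C = 1.48×10^8 J/(m^2 K) (given).
ω = 2π / 3.15×10^7 s = 1.99×10^-7 s⁻¹.
Phase lag φ = arctan(Cω/λ) = arctan(29.5/15.4) = 1.09 rad.
Time lag = φ / ω = 1.09 / 1.99×10^-7 = 5.47×10^6 s = 63.3 days.

63.3 days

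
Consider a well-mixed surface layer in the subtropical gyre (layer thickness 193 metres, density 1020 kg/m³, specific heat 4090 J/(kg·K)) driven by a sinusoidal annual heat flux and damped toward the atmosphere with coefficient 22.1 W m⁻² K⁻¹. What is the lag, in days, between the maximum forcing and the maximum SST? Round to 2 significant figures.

Areal heat capacity C = ρ c_p D = 1020 × 4090 × 193 = 8.05×10^8 J m⁻² K⁻¹.
ω = 2π / 3.15×10^7 s = 1.99×10^-7 s⁻¹.
Phase lag φ = arctan(Cω/λ) = arctan(160/22.1) = 1.43 rad.
Time lag = φ / ω = 1.43 / 1.99×10^-7 = 7.20×10^6 s = 83.3 days.

83 days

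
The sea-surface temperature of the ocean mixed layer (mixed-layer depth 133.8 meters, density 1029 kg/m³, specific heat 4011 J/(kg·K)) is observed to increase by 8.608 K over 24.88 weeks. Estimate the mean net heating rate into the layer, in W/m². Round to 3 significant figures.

316

Areal heat capacity C = ρ c_p D = 1029 × 4011 × 133.8 = 5.52×10^8 J/(m²·K).
Required heat per unit area: Q = C ΔT = 5.52×10^8 × 8.608 = 4.75×10^9 J/m².
Flux F = Q / Δt = 4.75×10^9 / 1.50×10^7 s = 316 W/m².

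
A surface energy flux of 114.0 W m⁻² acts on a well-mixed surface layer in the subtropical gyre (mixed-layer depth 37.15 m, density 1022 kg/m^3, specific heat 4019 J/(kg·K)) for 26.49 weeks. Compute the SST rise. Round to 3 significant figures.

Areal heat capacity C = ρ c_p D = 1022 × 4019 × 37.15 = 1.53×10^8 J m⁻² K⁻¹.
Net heat input Q = F Δt = 114.0 × (26.49 weeks × 6.048×10^5 s/week) = 1.83×10^9 J/m².
ΔT = Q / C = 1.83×10^9 / 1.53×10^8 = 12.0 K.

12.0 K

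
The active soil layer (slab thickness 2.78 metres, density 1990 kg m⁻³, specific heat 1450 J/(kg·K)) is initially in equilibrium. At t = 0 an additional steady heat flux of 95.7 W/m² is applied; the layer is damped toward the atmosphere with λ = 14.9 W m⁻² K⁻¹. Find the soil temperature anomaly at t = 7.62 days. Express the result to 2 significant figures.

4.5 K

Areal heat capacity C = ρ c_p D = 1990 × 1450 × 2.78 = 8.02×10^6 J/(m^2 K).
τ = C / λ = 8.02×10^6 / 14.9 = 5.38×10^5 s.
Equilibrium anomaly ΔT_eq = F / λ = 95.7 / 14.9 = 6.42 K.
t = 7.62 days = 6.58×10^5 s, so t/τ = 1.22.
ΔT(t) = ΔT_eq (1 − e^(−t/τ)) = 6.42 × (1 − e^−1.22) = 4.53 K.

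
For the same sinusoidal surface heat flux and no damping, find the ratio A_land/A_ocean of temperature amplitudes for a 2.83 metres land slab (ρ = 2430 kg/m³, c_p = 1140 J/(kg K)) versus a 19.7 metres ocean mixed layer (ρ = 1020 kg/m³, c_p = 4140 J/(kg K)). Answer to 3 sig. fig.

C_ocean = 1020 × 4140 × 19.7 = 8.32×10^7 J/(m²·K).
C_land = 2430 × 1140 × 2.83 = 7.84×10^6 J/(m²·K).
Undamped amplitude ∝ 1/C, so A_land/A_ocean = C_ocean/C_land = 10.6.

10.6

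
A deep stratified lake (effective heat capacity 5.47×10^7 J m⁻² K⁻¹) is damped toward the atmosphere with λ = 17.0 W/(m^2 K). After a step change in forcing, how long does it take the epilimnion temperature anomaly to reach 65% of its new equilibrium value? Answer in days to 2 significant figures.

39 days

Areal heat capacity C = 5.47×10^7 J m⁻² K⁻¹ (given).
τ = C / λ = 5.47×10^7 / 17.0 = 3.22×10^6 s.
Fraction reached: 1 − e^(−t/τ) = 0.65 ⇒ t = −τ ln(1 − 0.65) = τ × 1.05.
t = 3.38×10^6 s = 39.1 days.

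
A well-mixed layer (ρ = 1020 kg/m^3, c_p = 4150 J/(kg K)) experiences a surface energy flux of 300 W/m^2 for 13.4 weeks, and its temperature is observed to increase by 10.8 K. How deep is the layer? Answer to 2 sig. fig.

53 m

Heat input Q = F Δt = 300 × 8.10×10^6 s = 2.43×10^9 J/m².
Required areal heat capacity C = Q / ΔT = 2.25×10^8 J/(m²·K).
Depth D = C / (ρ c_p) = 2.25×10^8 / (1020 × 4150) = 53.2 m.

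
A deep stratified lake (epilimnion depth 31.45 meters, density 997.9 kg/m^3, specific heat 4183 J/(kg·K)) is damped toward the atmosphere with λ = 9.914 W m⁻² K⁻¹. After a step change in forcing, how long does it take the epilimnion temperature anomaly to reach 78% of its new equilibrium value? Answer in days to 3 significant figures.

Areal heat capacity C = ρ c_p D = 997.9 × 4183 × 31.45 = 1.31×10^8 J/(m^2 K).
τ = C / λ = 1.31×10^8 / 9.914 = 1.32×10^7 s.
Fraction reached: 1 − e^(−t/τ) = 0.78 ⇒ t = −τ ln(1 − 0.78) = τ × 1.51.
t = 2.00×10^7 s = 232 days.

232 days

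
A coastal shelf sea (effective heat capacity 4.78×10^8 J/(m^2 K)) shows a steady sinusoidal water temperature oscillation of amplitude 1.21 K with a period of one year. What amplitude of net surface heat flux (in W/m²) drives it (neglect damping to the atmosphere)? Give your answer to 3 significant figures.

115

Areal heat capacity C = 4.78×10^8 J/(m^2 K) (given).
ω = 2π / 3.15×10^7 s = 1.99×10^-7 s⁻¹.
Cω = 4.78×10^8 × 1.99×10^-7 = 95.2 W/(m²·K).
F₀ = A × Cω = 1.21 × 95.2 = 115 W/m².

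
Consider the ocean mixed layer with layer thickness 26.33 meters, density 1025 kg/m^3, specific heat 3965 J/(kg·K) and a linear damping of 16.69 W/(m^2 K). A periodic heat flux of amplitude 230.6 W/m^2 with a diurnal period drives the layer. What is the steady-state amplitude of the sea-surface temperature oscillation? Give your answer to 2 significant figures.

0.030 K

Areal heat capacity C = ρ c_p D = 1025 × 3965 × 26.33 = 1.07×10^8 J/(m^2 K).
Angular frequency ω = 2π / T = 2π / 86400 s = 7.27×10^-5 s⁻¹.
√((Cω)² + λ²) = √((7780)² + 16.69²) = 7780 W/(m²·K).
Amplitude A = F₀ / √((Cω)²+λ²) = 230.6 / 7780 = 0.0296 K.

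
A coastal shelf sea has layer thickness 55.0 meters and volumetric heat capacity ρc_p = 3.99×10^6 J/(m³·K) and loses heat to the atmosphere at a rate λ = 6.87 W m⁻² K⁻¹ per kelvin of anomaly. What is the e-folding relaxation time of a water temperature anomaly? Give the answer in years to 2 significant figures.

Areal heat capacity C = ρc_p × D = 3.99×10^6 × 55.0 = 2.19×10^8 J m⁻² K⁻¹.
Relaxation time τ = C / λ = 2.19×10^8 / 6.87 = 3.19×10^7 s.
In years: 3.19×10^7 s / (3.156×10^7 s/year) = 1.01 years.

1.0 years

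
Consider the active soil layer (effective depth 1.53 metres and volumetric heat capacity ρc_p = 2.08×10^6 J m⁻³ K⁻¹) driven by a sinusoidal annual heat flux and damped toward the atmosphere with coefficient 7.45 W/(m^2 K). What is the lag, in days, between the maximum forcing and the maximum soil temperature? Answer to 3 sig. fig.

4.93 days

Areal heat capacity C = ρc_p × D = 2.08×10^6 × 1.53 = 3.18×10^6 J m⁻² K⁻¹.
ω = 2π / 3.15×10^7 s = 1.99×10^-7 s⁻¹.
Phase lag φ = arctan(Cω/λ) = arctan(0.634/7.45) = 0.0849 rad.
Time lag = φ / ω = 0.0849 / 1.99×10^-7 = 4.26×10^5 s = 4.93 days.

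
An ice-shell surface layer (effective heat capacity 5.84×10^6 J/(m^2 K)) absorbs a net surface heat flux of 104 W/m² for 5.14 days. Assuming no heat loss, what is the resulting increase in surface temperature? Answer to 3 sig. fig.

Areal heat capacity C = 5.84×10^6 J/(m^2 K) (given).
Net heat input Q = F Δt = 104 × (5.14 days × 86400 s/day) = 4.62×10^7 J/m².
ΔT = Q / C = 4.62×10^7 / 5.84×10^6 = 7.91 K.

7.91 K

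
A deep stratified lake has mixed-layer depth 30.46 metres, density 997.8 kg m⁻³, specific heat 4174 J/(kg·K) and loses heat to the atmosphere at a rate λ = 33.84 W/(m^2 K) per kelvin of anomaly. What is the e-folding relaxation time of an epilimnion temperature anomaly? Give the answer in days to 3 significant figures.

43.4 days

Areal heat capacity C = ρ c_p D = 997.8 × 4174 × 30.46 = 1.27×10^8 J m⁻² K⁻¹.
Relaxation time τ = C / λ = 1.27×10^8 / 33.84 = 3.75×10^6 s.
In days: 3.75×10^6 s / (86400 s/day) = 43.4 days.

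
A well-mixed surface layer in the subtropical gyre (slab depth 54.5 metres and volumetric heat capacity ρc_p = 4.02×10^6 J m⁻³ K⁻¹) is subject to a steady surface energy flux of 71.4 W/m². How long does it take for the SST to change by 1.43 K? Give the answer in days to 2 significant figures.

51 days

Areal heat capacity C = ρc_p × D = 4.02×10^6 × 54.5 = 2.19×10^8 J/(m^2 K).
Time required: Δt = C ΔT / F = 2.19×10^8 × 1.43 / 71.4 = 4.39×10^6 s.
In days: 4.39×10^6 s / (86400 s/day) = 50.8 days.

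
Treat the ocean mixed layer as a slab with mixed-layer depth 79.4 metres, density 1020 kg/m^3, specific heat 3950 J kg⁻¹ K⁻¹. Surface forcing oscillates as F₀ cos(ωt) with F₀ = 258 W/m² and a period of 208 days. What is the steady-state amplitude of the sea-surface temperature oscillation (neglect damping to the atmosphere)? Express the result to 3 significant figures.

2.31 K

Areal heat capacity C = ρ c_p D = 1020 × 3950 × 79.4 = 3.20×10^8 J/(m^2 K).
Angular frequency ω = 2π / T = 2π / 1.80×10^7 s = 3.50×10^-7 s⁻¹.
Cω = 3.20×10^8 × 3.50×10^-7 = 112 W/(m²·K).
Amplitude A = F₀ / (Cω) = 258 / 112 = 2.31 K.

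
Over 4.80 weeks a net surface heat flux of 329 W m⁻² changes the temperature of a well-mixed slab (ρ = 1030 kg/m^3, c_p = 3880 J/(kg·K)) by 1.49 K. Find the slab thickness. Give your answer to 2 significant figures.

Heat input Q = F Δt = 329 × 2.90×10^6 s = 9.55×10^8 J/m².
Required areal heat capacity C = Q / ΔT = 6.41×10^8 J/(m²·K).
Depth D = C / (ρ c_p) = 6.41×10^8 / (1030 × 3880) = 160 m.

160 m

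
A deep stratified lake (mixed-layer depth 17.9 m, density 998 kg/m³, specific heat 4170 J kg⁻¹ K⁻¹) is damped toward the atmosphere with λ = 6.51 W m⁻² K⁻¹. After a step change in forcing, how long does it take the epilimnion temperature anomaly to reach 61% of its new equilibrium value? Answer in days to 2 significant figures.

Areal heat capacity C = ρ c_p D = 998 × 4170 × 17.9 = 7.45×10^7 J/(m^2 K).
τ = C / λ = 7.45×10^7 / 6.51 = 1.14×10^7 s.
Fraction reached: 1 − e^(−t/τ) = 0.61 ⇒ t = −τ ln(1 − 0.61) = τ × 0.942.
t = 1.08×10^7 s = 125 days.

120 days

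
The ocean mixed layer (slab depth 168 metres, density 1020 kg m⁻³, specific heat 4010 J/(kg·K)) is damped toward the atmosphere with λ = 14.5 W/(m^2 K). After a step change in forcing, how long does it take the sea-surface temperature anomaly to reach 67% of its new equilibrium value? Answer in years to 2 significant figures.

Areal heat capacity C = ρ c_p D = 1020 × 4010 × 168 = 6.87×10^8 J/(m^2 K).
τ = C / λ = 6.87×10^8 / 14.5 = 4.74×10^7 s.
Fraction reached: 1 − e^(−t/τ) = 0.67 ⇒ t = −τ ln(1 − 0.67) = τ × 1.11.
t = 5.25×10^7 s = 1.66 years.

1.7 years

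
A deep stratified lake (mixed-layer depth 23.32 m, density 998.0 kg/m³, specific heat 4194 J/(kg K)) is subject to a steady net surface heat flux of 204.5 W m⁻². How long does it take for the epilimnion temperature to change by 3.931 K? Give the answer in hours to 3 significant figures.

Areal heat capacity C = ρ c_p D = 998.0 × 4194 × 23.32 = 9.76×10^7 J/(m²·K).
Time required: Δt = C ΔT / F = 9.76×10^7 × 3.931 / 204.5 = 1.88×10^6 s.
In hours: 1.88×10^6 s / (3600 s/hour) = 521 hours.

521 hours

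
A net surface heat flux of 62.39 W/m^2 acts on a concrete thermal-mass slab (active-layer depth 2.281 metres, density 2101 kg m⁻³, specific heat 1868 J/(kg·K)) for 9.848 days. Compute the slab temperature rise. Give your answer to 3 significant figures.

5.93 K

Areal heat capacity C = ρ c_p D = 2101 × 1868 × 2.281 = 8.95×10^6 J/(m²·K).
Net heat input Q = F Δt = 62.39 × (9.848 days × 86400 s/day) = 5.31×10^7 J/m².
ΔT = Q / C = 5.31×10^7 / 8.95×10^6 = 5.93 K.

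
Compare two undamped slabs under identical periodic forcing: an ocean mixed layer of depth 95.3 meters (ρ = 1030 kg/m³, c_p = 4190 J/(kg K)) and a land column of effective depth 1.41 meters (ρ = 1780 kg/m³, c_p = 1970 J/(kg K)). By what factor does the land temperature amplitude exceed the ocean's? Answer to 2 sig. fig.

83

C_ocean = 1030 × 4190 × 95.3 = 4.11×10^8 J/(m²·K).
C_land = 1780 × 1970 × 1.41 = 4.94×10^6 J/(m²·K).
Undamped amplitude ∝ 1/C, so A_land/A_ocean = C_ocean/C_land = 83.2.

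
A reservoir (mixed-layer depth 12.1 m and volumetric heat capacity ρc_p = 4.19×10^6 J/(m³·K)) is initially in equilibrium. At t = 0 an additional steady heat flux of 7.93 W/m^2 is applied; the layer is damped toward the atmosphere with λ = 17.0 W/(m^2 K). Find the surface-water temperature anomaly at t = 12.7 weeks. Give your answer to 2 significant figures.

0.43 K

Areal heat capacity C = ρc_p × D = 4.19×10^6 × 12.1 = 5.07×10^7 J/(m²·K).
τ = C / λ = 5.07×10^7 / 17.0 = 2.98×10^6 s.
Equilibrium anomaly ΔT_eq = F / λ = 7.93 / 17.0 = 0.466 K.
t = 12.7 weeks = 7.68×10^6 s, so t/τ = 2.58.
ΔT(t) = ΔT_eq (1 − e^(−t/τ)) = 0.466 × (1 − e^−2.58) = 0.431 K.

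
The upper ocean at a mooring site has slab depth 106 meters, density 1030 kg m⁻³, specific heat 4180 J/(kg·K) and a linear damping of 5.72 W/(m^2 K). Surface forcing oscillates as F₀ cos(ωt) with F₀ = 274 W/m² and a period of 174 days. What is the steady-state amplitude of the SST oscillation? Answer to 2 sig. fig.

Areal heat capacity C = ρ c_p D = 1030 × 4180 × 106 = 4.56×10^8 J/(m²·K).
Angular frequency ω = 2π / T = 2π / 1.50×10^7 s = 4.18×10^-7 s⁻¹.
√((Cω)² + λ²) = √((191)² + 5.72²) = 191 W/(m²·K).
Amplitude A = F₀ / √((Cω)²+λ²) = 274 / 191 = 1.44 K.

1.4 K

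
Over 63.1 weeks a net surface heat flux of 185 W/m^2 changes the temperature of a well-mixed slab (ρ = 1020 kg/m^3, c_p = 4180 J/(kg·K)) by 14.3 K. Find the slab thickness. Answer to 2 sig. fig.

Heat input Q = F Δt = 185 × 3.82×10^7 s = 7.06×10^9 J/m².
Required areal heat capacity C = Q / ΔT = 4.94×10^8 J/(m²·K).
Depth D = C / (ρ c_p) = 4.94×10^8 / (1020 × 4180) = 116 m.

120 m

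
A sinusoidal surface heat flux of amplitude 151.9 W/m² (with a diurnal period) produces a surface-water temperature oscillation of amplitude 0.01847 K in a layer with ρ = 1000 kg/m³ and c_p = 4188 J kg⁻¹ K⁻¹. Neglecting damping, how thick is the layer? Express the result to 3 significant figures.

27.0 m

ω = 2π / 86400 s = 7.27×10^-5 s⁻¹.
Required C = F₀ / (A ω) = 151.9 / (0.01847 × 7.27×10^-5) = 1.13×10^8 J/(m²·K).
D = C / (ρ c_p) = 1.13×10^8 / (1000 × 4188) = 27.0 m.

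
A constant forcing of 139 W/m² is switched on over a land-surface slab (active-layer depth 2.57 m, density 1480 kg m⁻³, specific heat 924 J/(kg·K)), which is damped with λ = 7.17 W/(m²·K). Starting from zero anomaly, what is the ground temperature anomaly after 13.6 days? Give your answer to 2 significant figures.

Areal heat capacity C = ρ c_p D = 1480 × 924 × 2.57 = 3.51×10^6 J/(m²·K).
τ = C / λ = 3.51×10^6 / 7.17 = 4.90×10^5 s.
Equilibrium anomaly ΔT_eq = F / λ = 139 / 7.17 = 19.4 K.
t = 13.6 days = 1.18×10^6 s, so t/τ = 2.40.
ΔT(t) = ΔT_eq (1 − e^(−t/τ)) = 19.4 × (1 − e^−2.40) = 17.6 K.

18 K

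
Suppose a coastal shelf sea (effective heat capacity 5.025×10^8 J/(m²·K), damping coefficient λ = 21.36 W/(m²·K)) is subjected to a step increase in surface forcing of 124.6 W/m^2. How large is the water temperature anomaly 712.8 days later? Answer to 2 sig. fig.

Areal heat capacity C = 5.025×10^8 J/(m²·K) (given).
τ = C / λ = 5.02×10^8 / 21.36 = 2.35×10^7 s.
Equilibrium anomaly ΔT_eq = F / λ = 124.6 / 21.36 = 5.83 K.
t = 712.8 days = 6.16×10^7 s, so t/τ = 2.62.
ΔT(t) = ΔT_eq (1 − e^(−t/τ)) = 5.83 × (1 − e^−2.62) = 5.41 K.

5.4 K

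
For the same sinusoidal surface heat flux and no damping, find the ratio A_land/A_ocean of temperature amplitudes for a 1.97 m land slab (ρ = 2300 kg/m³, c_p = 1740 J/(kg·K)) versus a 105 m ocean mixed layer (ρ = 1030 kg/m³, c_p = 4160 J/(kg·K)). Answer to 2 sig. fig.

C_ocean = 1030 × 4160 × 105 = 4.50×10^8 J/(m²·K).
C_land = 2300 × 1740 × 1.97 = 7.88×10^6 J/(m²·K).
Undamped amplitude ∝ 1/C, so A_land/A_ocean = C_ocean/C_land = 57.1.

57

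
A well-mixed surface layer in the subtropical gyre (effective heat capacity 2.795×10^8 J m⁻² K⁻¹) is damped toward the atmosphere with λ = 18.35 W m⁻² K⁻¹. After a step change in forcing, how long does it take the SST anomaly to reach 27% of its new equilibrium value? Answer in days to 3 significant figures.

55.5 days

Areal heat capacity C = 2.795×10^8 J m⁻² K⁻¹ (given).
τ = C / λ = 2.80×10^8 / 18.35 = 1.52×10^7 s.
Fraction reached: 1 − e^(−t/τ) = 0.27 ⇒ t = −τ ln(1 − 0.27) = τ × 0.315.
t = 4.79×10^6 s = 55.5 days.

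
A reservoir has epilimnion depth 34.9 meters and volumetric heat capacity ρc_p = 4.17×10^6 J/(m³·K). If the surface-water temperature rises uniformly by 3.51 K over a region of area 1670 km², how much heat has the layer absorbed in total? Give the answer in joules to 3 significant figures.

Areal heat capacity C = ρc_p × D = 4.17×10^6 × 34.9 = 1.46×10^8 J/(m²·K).
Heat per unit area: q = C ΔT = 1.46×10^8 × 3.51 = 5.11×10^8 J/m².
Total heat: Q = q × A = 5.11×10^8 × (1670 × 10⁶ m²) = 8.53×10^17 J.

8.53×10^17 J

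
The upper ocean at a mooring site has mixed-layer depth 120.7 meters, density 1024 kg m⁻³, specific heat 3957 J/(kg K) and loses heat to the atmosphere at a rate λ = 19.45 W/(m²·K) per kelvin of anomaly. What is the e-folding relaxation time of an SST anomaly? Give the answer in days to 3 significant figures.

Areal heat capacity C = ρ c_p D = 1024 × 3957 × 120.7 = 4.89×10^8 J/(m²·K).
Relaxation time τ = C / λ = 4.89×10^8 / 19.45 = 2.51×10^7 s.
In days: 2.51×10^7 s / (86400 s/day) = 291 days.

291 days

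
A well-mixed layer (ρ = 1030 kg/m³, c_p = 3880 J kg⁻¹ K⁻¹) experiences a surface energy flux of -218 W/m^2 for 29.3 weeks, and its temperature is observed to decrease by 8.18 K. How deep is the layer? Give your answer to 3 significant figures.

Heat input Q = F Δt = -218 × 1.77×10^7 s = -3.86×10^9 J/m².
Required areal heat capacity C = Q / ΔT = 4.72×10^8 J/(m²·K).
Depth D = C / (ρ c_p) = 4.72×10^8 / (1030 × 3880) = 118 m.

118 m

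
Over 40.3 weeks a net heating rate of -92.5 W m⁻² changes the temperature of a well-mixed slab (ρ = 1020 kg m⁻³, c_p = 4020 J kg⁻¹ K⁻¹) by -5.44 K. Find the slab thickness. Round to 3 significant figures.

Heat input Q = F Δt = -92.5 × 2.44×10^7 s = -2.25×10^9 J/m².
Required areal heat capacity C = Q / ΔT = 4.14×10^8 J/(m²·K).
Depth D = C / (ρ c_p) = 4.14×10^8 / (1020 × 4020) = 101 m.

101 m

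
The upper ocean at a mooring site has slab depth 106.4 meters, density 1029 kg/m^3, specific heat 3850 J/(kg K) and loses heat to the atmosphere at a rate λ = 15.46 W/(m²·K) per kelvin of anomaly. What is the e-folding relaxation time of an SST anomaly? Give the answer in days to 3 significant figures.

316 days

Areal heat capacity C = ρ c_p D = 1029 × 3850 × 106.4 = 4.22×10^8 J/(m^2 K).
Relaxation time τ = C / λ = 4.22×10^8 / 15.46 = 2.73×10^7 s.
In days: 2.73×10^7 s / (86400 s/day) = 316 days.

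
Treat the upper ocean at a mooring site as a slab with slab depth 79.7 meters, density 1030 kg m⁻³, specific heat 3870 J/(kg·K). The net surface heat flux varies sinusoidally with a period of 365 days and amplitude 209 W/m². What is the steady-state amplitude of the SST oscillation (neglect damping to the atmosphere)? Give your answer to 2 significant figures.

Areal heat capacity C = ρ c_p D = 1030 × 3870 × 79.7 = 3.18×10^8 J m⁻² K⁻¹.
Angular frequency ω = 2π / T = 2π / 3.15×10^7 s = 1.99×10^-7 s⁻¹.
Cω = 3.18×10^8 × 1.99×10^-7 = 63.3 W/(m²·K).
Amplitude A = F₀ / (Cω) = 209 / 63.3 = 3.30 K.

3.3 K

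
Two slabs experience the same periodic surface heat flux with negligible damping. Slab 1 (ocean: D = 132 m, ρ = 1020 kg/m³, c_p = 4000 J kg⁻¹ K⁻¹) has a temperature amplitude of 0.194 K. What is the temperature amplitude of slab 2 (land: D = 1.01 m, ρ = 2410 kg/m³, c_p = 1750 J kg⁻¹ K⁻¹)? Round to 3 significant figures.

24.5 K

C_ocean = 5.39×10^8 J/(m²·K); C_land = 4.26×10^6 J/(m²·K).
A ∝ 1/C ⇒ A_land = A_ocean × C_ocean/C_land = 0.194 × 126 = 24.5 K.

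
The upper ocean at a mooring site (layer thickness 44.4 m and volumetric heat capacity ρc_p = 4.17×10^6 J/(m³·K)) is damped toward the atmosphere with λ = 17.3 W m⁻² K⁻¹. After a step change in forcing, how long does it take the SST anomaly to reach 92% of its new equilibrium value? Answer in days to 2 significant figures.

Areal heat capacity C = ρc_p × D = 4.17×10^6 × 44.4 = 1.85×10^8 J/(m²·K).
τ = C / λ = 1.85×10^8 / 17.3 = 1.07×10^7 s.
Fraction reached: 1 − e^(−t/τ) = 0.92 ⇒ t = −τ ln(1 − 0.92) = τ × 2.53.
t = 2.70×10^7 s = 313 days.

310 days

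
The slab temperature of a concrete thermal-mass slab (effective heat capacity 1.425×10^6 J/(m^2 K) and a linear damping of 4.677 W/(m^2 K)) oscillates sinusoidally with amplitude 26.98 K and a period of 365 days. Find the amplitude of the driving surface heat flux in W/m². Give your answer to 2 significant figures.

Areal heat capacity C = 1.425×10^6 J/(m^2 K) (given).
ω = 2π / 3.15×10^7 s = 1.99×10^-7 s⁻¹.
√((Cω)² + λ²) = √((0.284)² + 4.677²) = 4.69 W/(m²·K).
F₀ = A × √((Cω)²+λ²) = 26.98 × 4.69 = 126 W/m².

130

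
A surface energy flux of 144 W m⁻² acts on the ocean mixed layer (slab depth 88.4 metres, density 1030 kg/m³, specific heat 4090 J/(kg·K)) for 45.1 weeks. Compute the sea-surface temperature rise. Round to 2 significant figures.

11 K

Areal heat capacity C = ρ c_p D = 1030 × 4090 × 88.4 = 3.72×10^8 J/(m²·K).
Net heat input Q = F Δt = 144 × (45.1 weeks × 6.048×10^5 s/week) = 3.93×10^9 J/m².
ΔT = Q / C = 3.93×10^9 / 3.72×10^8 = 10.5 K.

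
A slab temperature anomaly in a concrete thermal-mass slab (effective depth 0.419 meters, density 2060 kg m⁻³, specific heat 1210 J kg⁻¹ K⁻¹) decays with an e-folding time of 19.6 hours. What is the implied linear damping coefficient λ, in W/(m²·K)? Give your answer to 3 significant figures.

Areal heat capacity C = ρ c_p D = 2060 × 1210 × 0.419 = 1.04×10^6 J m⁻² K⁻¹.
τ = 19.6 hours = 70600 s.
λ = C / τ = 1.04×10^6 / 70600 = 14.8 W/(m²·K).

14.8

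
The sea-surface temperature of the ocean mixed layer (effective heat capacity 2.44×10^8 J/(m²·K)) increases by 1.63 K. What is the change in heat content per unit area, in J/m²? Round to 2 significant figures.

Areal heat capacity C = 2.44×10^8 J/(m²·K) (given).
ΔQ = C ΔT = 2.44×10^8 × 1.63 = 3.98×10^8 J/m².

4.0×10^8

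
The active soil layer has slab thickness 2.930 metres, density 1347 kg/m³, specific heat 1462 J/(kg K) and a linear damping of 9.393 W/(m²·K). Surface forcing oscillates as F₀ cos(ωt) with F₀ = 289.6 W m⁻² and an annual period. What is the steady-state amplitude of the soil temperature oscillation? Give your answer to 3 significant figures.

Areal heat capacity C = ρ c_p D = 1347 × 1462 × 2.930 = 5.77×10^6 J/(m^2 K).
Angular frequency ω = 2π / T = 2π / 3.15×10^7 s = 1.99×10^-7 s⁻¹.
√((Cω)² + λ²) = √((1.15)² + 9.393²) = 9.46 W/(m²·K).
Amplitude A = F₀ / √((Cω)²+λ²) = 289.6 / 9.46 = 30.6 K.

30.6 K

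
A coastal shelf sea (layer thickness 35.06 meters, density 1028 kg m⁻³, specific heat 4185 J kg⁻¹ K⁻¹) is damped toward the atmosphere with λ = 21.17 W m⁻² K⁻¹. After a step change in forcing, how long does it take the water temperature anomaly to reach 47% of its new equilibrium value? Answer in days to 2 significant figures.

Areal heat capacity C = ρ c_p D = 1028 × 4185 × 35.06 = 1.51×10^8 J/(m²·K).
τ = C / λ = 1.51×10^8 / 21.17 = 7.12×10^6 s.
Fraction reached: 1 − e^(−t/τ) = 0.47 ⇒ t = −τ ln(1 − 0.47) = τ × 0.635.
t = 4.52×10^6 s = 52.4 days.

52 days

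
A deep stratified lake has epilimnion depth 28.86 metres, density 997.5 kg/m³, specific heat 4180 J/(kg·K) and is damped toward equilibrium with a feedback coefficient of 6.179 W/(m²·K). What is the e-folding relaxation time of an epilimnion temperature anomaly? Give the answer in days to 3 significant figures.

225 days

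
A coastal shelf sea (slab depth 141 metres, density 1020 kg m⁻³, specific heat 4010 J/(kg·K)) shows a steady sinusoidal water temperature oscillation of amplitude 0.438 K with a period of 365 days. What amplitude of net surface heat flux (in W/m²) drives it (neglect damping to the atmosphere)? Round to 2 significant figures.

50

Areal heat capacity C = ρ c_p D = 1020 × 4010 × 141 = 5.77×10^8 J/(m^2 K).
ω = 2π / 3.15×10^7 s = 1.99×10^-7 s⁻¹.
Cω = 5.77×10^8 × 1.99×10^-7 = 115 W/(m²·K).
F₀ = A × Cω = 0.438 × 115 = 50.3 W/m².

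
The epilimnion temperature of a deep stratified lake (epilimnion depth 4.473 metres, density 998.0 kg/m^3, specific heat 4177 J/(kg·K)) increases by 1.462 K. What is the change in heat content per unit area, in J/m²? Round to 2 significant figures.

Areal heat capacity C = ρ c_p D = 998.0 × 4177 × 4.473 = 1.86×10^7 J/(m²·K).
ΔQ = C ΔT = 1.86×10^7 × 1.462 = 2.73×10^7 J/m².

2.7×10^7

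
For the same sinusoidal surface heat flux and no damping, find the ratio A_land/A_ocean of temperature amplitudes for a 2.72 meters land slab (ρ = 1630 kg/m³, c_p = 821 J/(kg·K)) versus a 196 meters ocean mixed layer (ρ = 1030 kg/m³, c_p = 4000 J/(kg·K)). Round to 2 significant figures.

220

C_ocean = 1030 × 4000 × 196 = 8.08×10^8 J/(m²·K).
C_land = 1630 × 821 × 2.72 = 3.64×10^6 J/(m²·K).
Undamped amplitude ∝ 1/C, so A_land/A_ocean = C_ocean/C_land = 222.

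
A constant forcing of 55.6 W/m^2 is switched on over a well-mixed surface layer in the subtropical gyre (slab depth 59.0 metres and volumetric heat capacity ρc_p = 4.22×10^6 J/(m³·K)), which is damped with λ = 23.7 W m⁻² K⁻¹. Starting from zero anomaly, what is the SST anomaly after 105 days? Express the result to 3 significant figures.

Areal heat capacity C = ρc_p × D = 4.22×10^6 × 59.0 = 2.49×10^8 J/(m²·K).
τ = C / λ = 2.49×10^8 / 23.7 = 1.05×10^7 s.
Equilibrium anomaly ΔT_eq = F / λ = 55.6 / 23.7 = 2.35 K.
t = 105 days = 9.07×10^6 s, so t/τ = 0.864.
ΔT(t) = ΔT_eq (1 − e^(−t/τ)) = 2.35 × (1 − e^−0.864) = 1.36 K.

1.36 K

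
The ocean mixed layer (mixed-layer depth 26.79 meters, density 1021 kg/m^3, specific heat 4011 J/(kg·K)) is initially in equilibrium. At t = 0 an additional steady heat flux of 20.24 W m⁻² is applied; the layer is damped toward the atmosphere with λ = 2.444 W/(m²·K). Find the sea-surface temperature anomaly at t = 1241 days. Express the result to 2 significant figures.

7.5 K

Areal heat capacity C = ρ c_p D = 1021 × 4011 × 26.79 = 1.10×10^8 J/(m²·K).
τ = C / λ = 1.10×10^8 / 2.444 = 4.49×10^7 s.
Equilibrium anomaly ΔT_eq = F / λ = 20.24 / 2.444 = 8.28 K.
t = 1241 days = 1.07×10^8 s, so t/τ = 2.39.
ΔT(t) = ΔT_eq (1 − e^(−t/τ)) = 8.28 × (1 − e^−2.39) = 7.52 K.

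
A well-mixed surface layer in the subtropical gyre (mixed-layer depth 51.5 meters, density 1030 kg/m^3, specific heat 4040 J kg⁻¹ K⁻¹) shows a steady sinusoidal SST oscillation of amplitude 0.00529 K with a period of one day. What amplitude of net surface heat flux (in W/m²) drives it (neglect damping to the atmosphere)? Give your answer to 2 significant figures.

Areal heat capacity C = ρ c_p D = 1030 × 4040 × 51.5 = 2.14×10^8 J/(m^2 K).
ω = 2π / 86400 s = 7.27×10^-5 s⁻¹.
Cω = 2.14×10^8 × 7.27×10^-5 = 15600 W/(m²·K).
F₀ = A × Cω = 0.00529 × 15600 = 82.4 W/m².

82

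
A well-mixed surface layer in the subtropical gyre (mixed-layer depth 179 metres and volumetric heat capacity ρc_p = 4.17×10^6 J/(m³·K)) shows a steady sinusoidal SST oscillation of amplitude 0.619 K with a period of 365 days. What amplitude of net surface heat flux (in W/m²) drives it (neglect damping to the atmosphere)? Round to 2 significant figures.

92

Areal heat capacity C = ρc_p × D = 4.17×10^6 × 179 = 7.46×10^8 J/(m^2 K).
ω = 2π / 3.15×10^7 s = 1.99×10^-7 s⁻¹.
Cω = 7.46×10^8 × 1.99×10^-7 = 149 W/(m²·K).
F₀ = A × Cω = 0.619 × 149 = 92.1 W/m².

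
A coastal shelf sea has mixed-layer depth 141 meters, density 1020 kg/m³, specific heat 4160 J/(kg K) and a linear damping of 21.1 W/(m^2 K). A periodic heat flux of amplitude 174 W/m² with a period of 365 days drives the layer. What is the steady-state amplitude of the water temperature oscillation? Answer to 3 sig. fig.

Areal heat capacity C = ρ c_p D = 1020 × 4160 × 141 = 5.98×10^8 J m⁻² K⁻¹.
Angular frequency ω = 2π / T = 2π / 3.15×10^7 s = 1.99×10^-7 s⁻¹.
√((Cω)² + λ²) = √((119)² + 21.1²) = 121 W/(m²·K).
Amplitude A = F₀ / √((Cω)²+λ²) = 174 / 121 = 1.44 K.

1.44 K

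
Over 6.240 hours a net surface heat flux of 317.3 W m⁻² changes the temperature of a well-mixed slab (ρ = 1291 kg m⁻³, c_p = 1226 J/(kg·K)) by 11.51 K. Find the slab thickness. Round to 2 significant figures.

0.39 m

Heat input Q = F Δt = 317.3 × 22500 s = 7.13×10^6 J/m².
Required areal heat capacity C = Q / ΔT = 6.19×10^5 J/(m²·K).
Depth D = C / (ρ c_p) = 6.19×10^5 / (1291 × 1226) = 0.391 m.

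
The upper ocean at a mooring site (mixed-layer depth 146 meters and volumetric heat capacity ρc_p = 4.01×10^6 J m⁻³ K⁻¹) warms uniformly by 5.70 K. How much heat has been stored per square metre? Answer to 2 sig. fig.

3.3×10^9

Areal heat capacity C = ρc_p × D = 4.01×10^6 × 146 = 5.85×10^8 J m⁻² K⁻¹.
ΔQ = C ΔT = 5.85×10^8 × 5.70 = 3.34×10^9 J/m².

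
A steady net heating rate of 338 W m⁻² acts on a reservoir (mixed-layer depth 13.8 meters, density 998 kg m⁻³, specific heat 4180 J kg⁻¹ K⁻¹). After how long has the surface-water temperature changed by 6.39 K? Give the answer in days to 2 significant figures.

13 days

Areal heat capacity C = ρ c_p D = 998 × 4180 × 13.8 = 5.76×10^7 J/(m^2 K).
Time required: Δt = C ΔT / F = 5.76×10^7 × 6.39 / 338 = 1.09×10^6 s.
In days: 1.09×10^6 s / (86400 s/day) = 12.6 days.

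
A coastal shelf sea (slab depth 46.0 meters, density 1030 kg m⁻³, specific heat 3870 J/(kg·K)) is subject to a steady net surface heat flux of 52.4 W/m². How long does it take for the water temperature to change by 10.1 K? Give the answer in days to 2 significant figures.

Areal heat capacity C = ρ c_p D = 1030 × 3870 × 46.0 = 1.83×10^8 J/(m^2 K).
Time required: Δt = C ΔT / F = 1.83×10^8 × 10.1 / 52.4 = 3.53×10^7 s.
In days: 3.53×10^7 s / (86400 s/day) = 409 days.

410 days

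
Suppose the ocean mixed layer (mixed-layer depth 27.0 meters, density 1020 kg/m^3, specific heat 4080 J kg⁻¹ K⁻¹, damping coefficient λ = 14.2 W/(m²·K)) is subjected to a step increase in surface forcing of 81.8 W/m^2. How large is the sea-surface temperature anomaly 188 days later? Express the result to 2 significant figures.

5.0 K

Areal heat capacity C = ρ c_p D = 1020 × 4080 × 27.0 = 1.12×10^8 J m⁻² K⁻¹.
τ = C / λ = 1.12×10^8 / 14.2 = 7.91×10^6 s.
Equilibrium anomaly ΔT_eq = F / λ = 81.8 / 14.2 = 5.76 K.
t = 188 days = 1.62×10^7 s, so t/τ = 2.05.
ΔT(t) = ΔT_eq (1 − e^(−t/τ)) = 5.76 × (1 − e^−2.05) = 5.02 K.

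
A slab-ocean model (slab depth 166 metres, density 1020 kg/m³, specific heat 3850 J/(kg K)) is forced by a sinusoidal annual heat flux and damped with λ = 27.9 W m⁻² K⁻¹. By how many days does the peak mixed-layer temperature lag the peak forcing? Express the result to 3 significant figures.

79.0 days

Areal heat capacity C = ρ c_p D = 1020 × 3850 × 166 = 6.52×10^8 J m⁻² K⁻¹.
ω = 2π / 3.15×10^7 s = 1.99×10^-7 s⁻¹.
Phase lag φ = arctan(Cω/λ) = arctan(130/27.9) = 1.36 rad.
Time lag = φ / ω = 1.36 / 1.99×10^-7 = 6.82×10^6 s = 79.0 days.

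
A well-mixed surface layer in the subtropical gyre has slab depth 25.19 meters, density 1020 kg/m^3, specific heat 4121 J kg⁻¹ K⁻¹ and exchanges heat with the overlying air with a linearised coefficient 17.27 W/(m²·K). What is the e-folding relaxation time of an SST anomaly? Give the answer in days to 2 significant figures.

Areal heat capacity C = ρ c_p D = 1020 × 4121 × 25.19 = 1.06×10^8 J/(m²·K).
Relaxation time τ = C / λ = 1.06×10^8 / 17.27 = 6.13×10^6 s.
In days: 6.13×10^6 s / (86400 s/day) = 71.0 days.

71 days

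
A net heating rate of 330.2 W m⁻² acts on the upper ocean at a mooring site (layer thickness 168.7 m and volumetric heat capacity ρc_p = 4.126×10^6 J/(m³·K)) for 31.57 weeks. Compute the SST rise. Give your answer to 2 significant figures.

9.1 K

Areal heat capacity C = ρc_p × D = 4.126×10^6 × 168.7 = 6.96×10^8 J/(m^2 K).
Net heat input Q = F Δt = 330.2 × (31.57 weeks × 6.048×10^5 s/week) = 6.30×10^9 J/m².
ΔT = Q / C = 6.30×10^9 / 6.96×10^8 = 9.06 K.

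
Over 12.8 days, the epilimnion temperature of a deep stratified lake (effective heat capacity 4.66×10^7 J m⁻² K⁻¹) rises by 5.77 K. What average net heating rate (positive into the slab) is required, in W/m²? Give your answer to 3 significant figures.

243

Areal heat capacity C = 4.66×10^7 J m⁻² K⁻¹ (given).
Required heat per unit area: Q = C ΔT = 4.66×10^7 × 5.77 = 2.69×10^8 J/m².
Flux F = Q / Δt = 2.69×10^8 / 1.11×10^6 s = 243 W/m².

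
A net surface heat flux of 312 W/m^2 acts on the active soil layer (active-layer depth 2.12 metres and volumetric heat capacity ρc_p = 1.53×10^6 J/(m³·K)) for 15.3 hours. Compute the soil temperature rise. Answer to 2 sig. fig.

Areal heat capacity C = ρc_p × D = 1.53×10^6 × 2.12 = 3.24×10^6 J/(m^2 K).
Net heat input Q = F Δt = 312 × (15.3 hours × 3600 s/hour) = 1.72×10^7 J/m².
ΔT = Q / C = 1.72×10^7 / 3.24×10^6 = 5.30 K.

5.3 K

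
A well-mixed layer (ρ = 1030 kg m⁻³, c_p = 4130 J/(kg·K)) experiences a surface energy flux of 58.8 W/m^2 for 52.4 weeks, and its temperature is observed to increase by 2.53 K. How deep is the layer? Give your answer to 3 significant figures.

173 m

Heat input Q = F Δt = 58.8 × 3.17×10^7 s = 1.86×10^9 J/m².
Required areal heat capacity C = Q / ΔT = 7.37×10^8 J/(m²·K).
Depth D = C / (ρ c_p) = 7.37×10^8 / (1030 × 4130) = 173 m.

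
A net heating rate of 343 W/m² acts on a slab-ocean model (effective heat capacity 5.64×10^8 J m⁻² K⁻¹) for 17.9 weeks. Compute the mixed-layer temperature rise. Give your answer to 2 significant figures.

Areal heat capacity C = 5.64×10^8 J m⁻² K⁻¹ (given).
Net heat input Q = F Δt = 343 × (17.9 weeks × 6.048×10^5 s/week) = 3.71×10^9 J/m².
ΔT = Q / C = 3.71×10^9 / 5.64×10^8 = 6.58 K.

6.6 K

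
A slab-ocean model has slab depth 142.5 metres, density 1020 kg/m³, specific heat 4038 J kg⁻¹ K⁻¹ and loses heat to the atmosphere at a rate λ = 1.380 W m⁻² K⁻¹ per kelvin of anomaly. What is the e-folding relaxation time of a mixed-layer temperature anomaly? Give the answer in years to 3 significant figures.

Areal heat capacity C = ρ c_p D = 1020 × 4038 × 142.5 = 5.87×10^8 J m⁻² K⁻¹.
Relaxation time τ = C / λ = 5.87×10^8 / 1.380 = 4.25×10^8 s.
In years: 4.25×10^8 s / (3.156×10^7 s/year) = 13.5 years.

13.5 years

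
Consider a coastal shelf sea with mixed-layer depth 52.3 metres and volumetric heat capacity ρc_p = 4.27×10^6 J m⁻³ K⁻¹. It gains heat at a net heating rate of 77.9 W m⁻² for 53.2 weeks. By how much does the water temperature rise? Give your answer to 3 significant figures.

11.2 K

Areal heat capacity C = ρc_p × D = 4.27×10^6 × 52.3 = 2.23×10^8 J m⁻² K⁻¹.
Net heat input Q = F Δt = 77.9 × (53.2 weeks × 6.048×10^5 s/week) = 2.51×10^9 J/m².
ΔT = Q / C = 2.51×10^9 / 2.23×10^8 = 11.2 K.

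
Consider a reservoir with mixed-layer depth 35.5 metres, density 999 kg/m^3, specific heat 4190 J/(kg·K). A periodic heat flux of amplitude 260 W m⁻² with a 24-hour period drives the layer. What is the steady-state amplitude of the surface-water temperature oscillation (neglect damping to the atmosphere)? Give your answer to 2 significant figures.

Areal heat capacity C = ρ c_p D = 999 × 4190 × 35.5 = 1.49×10^8 J m⁻² K⁻¹.
Angular frequency ω = 2π / T = 2π / 86400 s = 7.27×10^-5 s⁻¹.
Cω = 1.49×10^8 × 7.27×10^-5 = 10800 W/(m²·K).
Amplitude A = F₀ / (Cω) = 260 / 10800 = 0.0241 K.

0.024 K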